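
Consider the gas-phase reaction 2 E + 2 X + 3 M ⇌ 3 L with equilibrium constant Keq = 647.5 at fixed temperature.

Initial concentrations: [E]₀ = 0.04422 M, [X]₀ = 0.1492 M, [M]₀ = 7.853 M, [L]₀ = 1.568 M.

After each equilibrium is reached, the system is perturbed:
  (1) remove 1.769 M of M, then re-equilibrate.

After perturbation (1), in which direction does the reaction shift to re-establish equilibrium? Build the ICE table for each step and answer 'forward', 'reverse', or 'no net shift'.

Q₀ = 182.9 vs Keq = 647.5 ⇒ Q<K, forward
Step 1:
                  E         X         M         L
  init      0.04422    0.1492     7.853     1.568
  Δ        -0.01693  -0.01693   -0.0254    0.0254
  eq        0.02729    0.1323     7.828     1.593
  solve Keq expr → x = 0.008466; check Q = 647.5
Then remove 1.769 M of M.
Step 2:
                  E         X         M         L
  init      0.02729    0.1323     6.059     1.593
  Δ        0.009477  0.009477   0.01422  -0.01422
  eq        0.03677    0.1417     6.073     1.579
  solve Keq expr → x = -0.004739; check Q = 647.5

Direction: reverse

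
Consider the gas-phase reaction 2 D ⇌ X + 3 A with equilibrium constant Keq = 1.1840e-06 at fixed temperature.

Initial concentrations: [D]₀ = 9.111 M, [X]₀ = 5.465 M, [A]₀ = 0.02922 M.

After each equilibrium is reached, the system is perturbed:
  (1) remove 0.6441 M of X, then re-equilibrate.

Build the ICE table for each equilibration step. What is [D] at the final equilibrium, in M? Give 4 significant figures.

[D]_eq = 9.112 M

Q₀ = 1.6425e-06 vs Keq = 1.1840e-06 ⇒ Q>K, reverse
Step 1:
                   D          X          A
  init         9.111      5.465    0.02922
  Δ          0.00201  -0.001005  -0.003015
  eq           9.113      5.464    0.02621
  solve Keq expr → x = -0.001005; check Q = 1.1840e-06
Then remove 0.6441 M of X.
Step 2:
                   D          X          A
  init         9.113       4.82    0.02621
  Δ       -7.4444e-04 3.7222e-04   0.001117
  eq           9.112       4.82    0.02732
  solve Keq expr → x = 3.7222e-04; check Q = 1.1840e-06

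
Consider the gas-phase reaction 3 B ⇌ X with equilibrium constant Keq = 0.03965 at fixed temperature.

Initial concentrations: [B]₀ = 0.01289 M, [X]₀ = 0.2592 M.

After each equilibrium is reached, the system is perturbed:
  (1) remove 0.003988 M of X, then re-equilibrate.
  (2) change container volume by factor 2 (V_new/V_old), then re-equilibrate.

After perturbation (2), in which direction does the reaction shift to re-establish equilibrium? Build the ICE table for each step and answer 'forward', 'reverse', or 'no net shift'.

Q₀ = 1.2103e+05 vs Keq = 0.03965 ⇒ Q>K, reverse
Step 1:
                    B           X
  init        0.01289      0.2592
  Δ             0.729      -0.243
  eq           0.7419     0.01619
  solve Keq expr → x = -0.243; check Q = 0.03965
Then remove 0.003988 M of X.
Step 2:
                    B           X
  init         0.7419      0.0122
  Δ          -0.01002    0.003341
  eq           0.7319     0.01554
  solve Keq expr → x = 0.003341; check Q = 0.03965
Then change container volume by factor 2 (V_new/V_old).
Step 3:
                    B           X
  init         0.3659    0.007772
  Δ           0.01666   -0.005552
  eq           0.3826    0.002221
  solve Keq expr → x = -0.005552; check Q = 0.03965

Direction: reverse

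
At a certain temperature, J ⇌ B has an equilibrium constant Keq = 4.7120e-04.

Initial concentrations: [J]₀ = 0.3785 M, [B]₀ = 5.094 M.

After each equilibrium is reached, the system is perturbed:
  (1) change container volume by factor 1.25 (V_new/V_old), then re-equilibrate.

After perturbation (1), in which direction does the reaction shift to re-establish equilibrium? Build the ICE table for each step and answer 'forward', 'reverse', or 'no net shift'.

Direction: no net shift

Q₀ = 13.46 vs Keq = 4.7120e-04 ⇒ Q>K, reverse
Step 1:
                    J           B
  Initial      0.3785       5.094
  Change        5.091      -5.091
  Equil          5.47    0.002577
  solve Keq expr → x = -5.091; check Q = 4.7120e-04
Then change container volume by factor 1.25 (V_new/V_old).
Step 2:
                    J           B
  Initial       4.376    0.002062
  Change            0           0
  Equil         4.376    0.002062
  solve Keq expr → x = 0; check Q = 4.7120e-04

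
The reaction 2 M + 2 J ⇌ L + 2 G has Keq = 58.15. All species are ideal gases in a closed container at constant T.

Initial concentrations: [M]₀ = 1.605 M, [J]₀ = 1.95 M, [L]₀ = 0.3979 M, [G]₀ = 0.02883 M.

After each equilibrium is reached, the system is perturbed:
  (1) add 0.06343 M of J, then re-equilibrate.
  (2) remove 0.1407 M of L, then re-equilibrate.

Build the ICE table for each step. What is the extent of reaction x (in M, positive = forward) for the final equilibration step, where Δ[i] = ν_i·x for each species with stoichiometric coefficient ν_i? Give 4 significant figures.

x = 0.005669 M

Q₀ = 3.3763e-05 vs Keq = 58.15 ⇒ Q<K, forward
Step 1:
                    M           J           L           G
  I             1.605        1.95      0.3979     0.02883
  C            -1.318      -1.318      0.6589       1.318
  E            0.2872      0.6322       1.057       1.347
  solve Keq expr → x = 0.6589; check Q = 58.15
Then add 0.06343 M of J.
Step 2:
                    M           J           L           G
  I            0.2872      0.6956       1.057       1.347
  C          -0.01591    -0.01591    0.007954     0.01591
  E            0.2713      0.6797       1.065       1.363
  solve Keq expr → x = 0.007954; check Q = 58.15
Then remove 0.1407 M of L.
Step 3:
                    M           J           L           G
  I            0.2713      0.6797      0.9241       1.363
  C          -0.01134    -0.01134    0.005669     0.01134
  E            0.2599      0.6684      0.9297       1.374
  solve Keq expr → x = 0.005669; check Q = 58.15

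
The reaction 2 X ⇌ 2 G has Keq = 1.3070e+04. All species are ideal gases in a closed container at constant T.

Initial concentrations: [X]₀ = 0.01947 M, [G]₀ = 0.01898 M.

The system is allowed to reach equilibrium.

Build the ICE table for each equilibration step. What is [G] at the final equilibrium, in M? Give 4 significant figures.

Q₀ = 0.9503 vs Keq = 1.3070e+04 ⇒ Q<K, forward
Step 1:
                  X         G
  Initial   0.01947   0.01898
  Change   -0.01914   0.01914
  Equil   3.3341e-04   0.03812
  solve Keq expr → x = 0.009568; check Q = 1.3070e+04

[G]_eq = 0.03812 M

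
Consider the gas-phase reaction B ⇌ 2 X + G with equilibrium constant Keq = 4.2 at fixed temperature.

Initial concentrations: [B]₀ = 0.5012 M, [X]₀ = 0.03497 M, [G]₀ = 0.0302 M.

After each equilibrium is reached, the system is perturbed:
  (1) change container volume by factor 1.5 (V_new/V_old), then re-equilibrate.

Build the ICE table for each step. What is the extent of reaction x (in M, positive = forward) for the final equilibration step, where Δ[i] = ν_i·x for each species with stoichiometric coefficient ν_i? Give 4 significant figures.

Q₀ = 7.3686e-05 vs Keq = 4.2 ⇒ Q<K, forward
Step 1:
                    B           X           G
  init         0.5012     0.03497      0.0302
  Δ           -0.4194      0.8389      0.4194
  eq          0.08175      0.8739      0.4496
  solve Keq expr → x = 0.4194; check Q = 4.2
Then change container volume by factor 1.5 (V_new/V_old).
Step 2:
                    B           X           G
  init         0.0545      0.5826      0.2998
  Δ          -0.02388     0.04777     0.02388
  eq          0.03062      0.6303      0.3236
  solve Keq expr → x = 0.02388; check Q = 4.2

x = 0.02388 M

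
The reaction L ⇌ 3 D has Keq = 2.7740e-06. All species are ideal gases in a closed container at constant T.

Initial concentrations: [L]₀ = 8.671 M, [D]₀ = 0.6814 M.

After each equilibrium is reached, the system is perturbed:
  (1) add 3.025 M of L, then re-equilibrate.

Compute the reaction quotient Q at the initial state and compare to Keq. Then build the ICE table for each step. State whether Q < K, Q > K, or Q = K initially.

Q₀ = 0.03649 vs Keq = 2.7740e-06 ⇒ Q>K, reverse
Step 1:
                    L           D
  init          8.671      0.6814
  Δ            0.2174     -0.6523
  eq            8.888     0.02911
  solve Keq expr → x = -0.2174; check Q = 2.7740e-06
Then add 3.025 M of L.
Step 2:
                    L           D
  init          11.91     0.02911
  Δ       -9.9477e-04    0.002984
  eq            11.91     0.03209
  solve Keq expr → x = 9.9477e-04; check Q = 2.7740e-06

Q₀ = 0.03649; Q > K (proceeds reverse)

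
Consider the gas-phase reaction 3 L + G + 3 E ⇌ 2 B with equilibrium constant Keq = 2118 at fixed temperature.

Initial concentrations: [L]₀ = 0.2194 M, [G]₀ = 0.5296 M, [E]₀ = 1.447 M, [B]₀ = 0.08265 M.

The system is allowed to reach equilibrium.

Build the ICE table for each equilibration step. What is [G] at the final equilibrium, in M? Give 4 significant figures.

[G]_eq = 0.4659 M

Q₀ = 0.4031 vs Keq = 2118 ⇒ Q<K, forward
Step 1:
                  L         G         E         B
  I          0.2194    0.5296     1.447   0.08265
  C         -0.1911  -0.06371   -0.1911    0.1274
  E         0.02826    0.4659     1.256    0.2101
  solve Keq expr → x = 0.06371; check Q = 2118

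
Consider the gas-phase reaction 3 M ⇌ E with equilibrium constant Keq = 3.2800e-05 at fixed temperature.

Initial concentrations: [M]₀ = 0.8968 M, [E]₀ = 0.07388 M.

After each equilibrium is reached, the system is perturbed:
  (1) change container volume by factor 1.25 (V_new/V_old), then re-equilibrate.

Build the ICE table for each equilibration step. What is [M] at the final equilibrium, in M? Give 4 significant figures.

Q₀ = 0.1024 vs Keq = 3.2800e-05 ⇒ Q>K, reverse
Step 1:
                    M           E
  Initial      0.8968     0.07388
  Change       0.2215    -0.07383
  Equil         1.118  4.5872e-05
  solve Keq expr → x = -0.07383; check Q = 3.2800e-05
Then change container volume by factor 1.25 (V_new/V_old).
Step 2:
                    M           E
  Initial      0.8946  3.6698e-05
  Change   3.9624e-05 -1.3208e-05
  Equil        0.8947  2.3490e-05
  solve Keq expr → x = -1.3208e-05; check Q = 3.2800e-05

[M]_eq = 0.8947 M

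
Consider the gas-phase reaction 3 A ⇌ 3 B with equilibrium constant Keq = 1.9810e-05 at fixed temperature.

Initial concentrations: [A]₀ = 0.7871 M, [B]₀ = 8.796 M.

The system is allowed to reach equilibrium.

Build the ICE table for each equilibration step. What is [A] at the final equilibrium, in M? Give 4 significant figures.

[A]_eq = 9.331 M

Q₀ = 1396 vs Keq = 1.9810e-05 ⇒ Q>K, reverse
Step 1:
                   A          B
  Initial     0.7871      8.796
  Change       8.544     -8.544
  Equil        9.331     0.2525
  solve Keq expr → x = -2.848; check Q = 1.9810e-05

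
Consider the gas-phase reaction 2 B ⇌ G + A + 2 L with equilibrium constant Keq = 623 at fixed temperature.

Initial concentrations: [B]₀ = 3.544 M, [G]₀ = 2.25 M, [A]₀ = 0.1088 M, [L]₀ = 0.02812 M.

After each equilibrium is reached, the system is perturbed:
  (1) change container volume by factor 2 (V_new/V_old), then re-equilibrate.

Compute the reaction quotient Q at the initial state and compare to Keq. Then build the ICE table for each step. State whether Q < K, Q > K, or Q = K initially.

Q₀ = 1.5412e-05 vs Keq = 623 ⇒ Q<K, forward
Step 1:
                  B         G         A         L
  init        3.544      2.25    0.1088   0.02812
  Δ           -3.21     1.605     1.605      3.21
  eq         0.3335     3.855     1.714     3.239
  solve Keq expr → x = 1.605; check Q = 623
Then change container volume by factor 2 (V_new/V_old).
Step 2:
                  B         G         A         L
  init       0.1668     1.928     0.857     1.619
  Δ        -0.07663   0.03831   0.03831   0.07663
  eq        0.09014     1.966    0.8953     1.696
  solve Keq expr → x = 0.03831; check Q = 623

Q₀ = 1.5412e-05; Q < K (proceeds forward)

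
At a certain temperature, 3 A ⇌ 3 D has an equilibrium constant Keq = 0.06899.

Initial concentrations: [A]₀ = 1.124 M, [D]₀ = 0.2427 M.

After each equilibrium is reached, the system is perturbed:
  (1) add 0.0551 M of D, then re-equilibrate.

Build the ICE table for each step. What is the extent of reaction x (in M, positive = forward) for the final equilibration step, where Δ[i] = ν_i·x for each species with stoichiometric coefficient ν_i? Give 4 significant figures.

x = -0.01302 M

Q₀ = 0.01007 vs Keq = 0.06899 ⇒ Q<K, forward
Step 1:
                   A          D
  init         1.124     0.2427
  Δ          -0.1548     0.1548
  eq          0.9692     0.3975
  solve Keq expr → x = 0.0516; check Q = 0.06899
Then add 0.0551 M of D.
Step 2:
                   A          D
  init        0.9692     0.4526
  Δ          0.03907   -0.03907
  eq           1.008     0.4135
  solve Keq expr → x = -0.01302; check Q = 0.06899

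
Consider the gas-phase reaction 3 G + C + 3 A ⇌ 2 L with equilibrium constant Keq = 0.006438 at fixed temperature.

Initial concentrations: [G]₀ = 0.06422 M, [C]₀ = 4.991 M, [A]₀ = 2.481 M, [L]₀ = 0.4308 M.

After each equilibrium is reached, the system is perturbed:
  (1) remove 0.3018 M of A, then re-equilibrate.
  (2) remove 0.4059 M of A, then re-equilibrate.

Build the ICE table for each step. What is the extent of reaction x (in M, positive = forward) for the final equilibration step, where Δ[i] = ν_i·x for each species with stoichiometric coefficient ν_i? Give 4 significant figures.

x = -0.01119 M

Q₀ = 9.193 vs Keq = 0.006438 ⇒ Q>K, reverse
Step 1:
                   G          C          A          L
  init       0.06422      4.991      2.481     0.4308
  Δ           0.3296     0.1099     0.3296    -0.2197
  eq          0.3938      5.101      2.811     0.2111
  solve Keq expr → x = -0.1099; check Q = 0.006438
Then remove 0.3018 M of A.
Step 2:
                   G          C          A          L
  init        0.3938      5.101      2.509     0.2111
  Δ           0.0224   0.007465     0.0224   -0.01493
  eq          0.4162      5.108      2.531     0.1961
  solve Keq expr → x = -0.007465; check Q = 0.006438
Then remove 0.4059 M of A.
Step 3:
                   G          C          A          L
  init        0.4162      5.108      2.125     0.1961
  Δ          0.03358    0.01119    0.03358   -0.02238
  eq          0.4498       5.12      2.159     0.1737
  solve Keq expr → x = -0.01119; check Q = 0.006438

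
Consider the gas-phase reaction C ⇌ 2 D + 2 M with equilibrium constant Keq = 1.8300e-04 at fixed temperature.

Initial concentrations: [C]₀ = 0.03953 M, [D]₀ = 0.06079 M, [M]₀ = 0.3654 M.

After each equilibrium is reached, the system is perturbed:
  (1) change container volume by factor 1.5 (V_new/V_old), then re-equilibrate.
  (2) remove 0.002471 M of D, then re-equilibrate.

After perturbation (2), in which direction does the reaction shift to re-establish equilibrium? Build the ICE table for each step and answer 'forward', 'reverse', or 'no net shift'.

Q₀ = 0.01248 vs Keq = 1.8300e-04 ⇒ Q>K, reverse
Step 1:
                   C          D          M
  init       0.03953    0.06079     0.3654
  Δ          0.02495    -0.0499    -0.0499
  eq         0.06448    0.01089     0.3155
  solve Keq expr → x = -0.02495; check Q = 1.8300e-04
Then change container volume by factor 1.5 (V_new/V_old).
Step 2:
                   C          D          M
  init       0.04299   0.007259     0.2103
  Δ        -0.002668   0.005336   0.005336
  eq         0.04032    0.01259     0.2157
  solve Keq expr → x = 0.002668; check Q = 1.8300e-04
Then remove 0.002471 M of D.
Step 3:
                   C          D          M
  init       0.04032    0.01012     0.2157
  Δ        -0.001088   0.002176   0.002176
  eq         0.03923     0.0123     0.2178
  solve Keq expr → x = 0.001088; check Q = 1.8300e-04

Direction: forward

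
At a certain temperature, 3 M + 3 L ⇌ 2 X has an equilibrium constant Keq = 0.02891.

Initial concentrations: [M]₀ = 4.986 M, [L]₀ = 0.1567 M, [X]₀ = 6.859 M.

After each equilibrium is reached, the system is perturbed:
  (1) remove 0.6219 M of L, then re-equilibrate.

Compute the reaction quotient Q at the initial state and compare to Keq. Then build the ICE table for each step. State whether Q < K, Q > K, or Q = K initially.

Q₀ = 98.64; Q > K (proceeds reverse)

Q₀ = 98.64 vs Keq = 0.02891 ⇒ Q>K, reverse
Step 1:
                  M         L         X
  I           4.986    0.1567     6.859
  C           1.483     1.483   -0.9883
  E           6.469     1.639     5.871
  solve Keq expr → x = -0.4942; check Q = 0.02891
Then remove 0.6219 M of L.
Step 2:
                  M         L         X
  I           6.469     1.017     5.871
  C          0.4595    0.4595   -0.3063
  E           6.928     1.477     5.564
  solve Keq expr → x = -0.1532; check Q = 0.02891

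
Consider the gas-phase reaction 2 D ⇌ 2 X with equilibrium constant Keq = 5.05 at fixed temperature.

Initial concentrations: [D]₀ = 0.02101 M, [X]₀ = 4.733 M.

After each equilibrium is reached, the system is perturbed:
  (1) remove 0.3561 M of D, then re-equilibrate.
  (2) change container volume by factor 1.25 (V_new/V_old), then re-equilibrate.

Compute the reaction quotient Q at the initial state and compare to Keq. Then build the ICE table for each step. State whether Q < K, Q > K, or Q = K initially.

Q₀ = 5.0748e+04; Q > K (proceeds reverse)

Q₀ = 5.0748e+04 vs Keq = 5.05 ⇒ Q>K, reverse
Step 1:
                    D           X
  init        0.02101       4.733
  Δ             1.443      -1.443
  eq            1.464        3.29
  solve Keq expr → x = -0.7215; check Q = 5.05
Then remove 0.3561 M of D.
Step 2:
                    D           X
  init          1.108        3.29
  Δ            0.2464     -0.2464
  eq            1.354       3.044
  solve Keq expr → x = -0.1232; check Q = 5.05
Then change container volume by factor 1.25 (V_new/V_old).
Step 3:
                    D           X
  init          1.083       2.435
  Δ                 0           0
  eq            1.083       2.435
  solve Keq expr → x = 0; check Q = 5.05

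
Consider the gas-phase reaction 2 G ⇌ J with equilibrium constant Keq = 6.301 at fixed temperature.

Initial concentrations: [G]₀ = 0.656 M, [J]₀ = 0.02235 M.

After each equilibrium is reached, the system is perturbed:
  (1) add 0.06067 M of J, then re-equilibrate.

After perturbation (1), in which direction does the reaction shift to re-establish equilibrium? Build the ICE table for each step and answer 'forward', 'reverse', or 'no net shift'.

Q₀ = 0.05194 vs Keq = 6.301 ⇒ Q<K, forward
Step 1:
                    G           J
  I             0.656     0.02235
  C           -0.4566      0.2283
  E            0.1994      0.2506
  solve Keq expr → x = 0.2283; check Q = 6.301
Then add 0.06067 M of J.
Step 2:
                    G           J
  I            0.1994      0.3113
  C           0.01935   -0.009675
  E            0.2188      0.3016
  solve Keq expr → x = -0.009675; check Q = 6.301

Direction: reverse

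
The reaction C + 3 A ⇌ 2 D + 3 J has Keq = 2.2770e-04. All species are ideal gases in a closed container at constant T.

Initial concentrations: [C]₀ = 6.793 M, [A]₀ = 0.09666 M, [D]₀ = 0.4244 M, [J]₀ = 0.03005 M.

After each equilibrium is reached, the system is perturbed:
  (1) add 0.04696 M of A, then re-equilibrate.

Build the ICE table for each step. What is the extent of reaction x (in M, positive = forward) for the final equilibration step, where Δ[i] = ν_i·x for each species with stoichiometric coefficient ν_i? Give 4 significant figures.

Q₀ = 7.9668e-04 vs Keq = 2.2770e-04 ⇒ Q>K, reverse
Step 1:
                  C         A         D         J
  init        6.793   0.09666    0.4244   0.03005
  Δ        0.002784  0.008352 -0.005568 -0.008352
  eq          6.796     0.105    0.4188    0.0217
  solve Keq expr → x = -0.002784; check Q = 2.2770e-04
Then add 0.04696 M of A.
Step 2:
                  C         A         D         J
  init        6.796     0.152    0.4188    0.0217
  Δ       -0.002612 -0.007835  0.005223  0.007835
  eq          6.793    0.1441    0.4241   0.02953
  solve Keq expr → x = 0.002612; check Q = 2.2770e-04

x = 0.002612 M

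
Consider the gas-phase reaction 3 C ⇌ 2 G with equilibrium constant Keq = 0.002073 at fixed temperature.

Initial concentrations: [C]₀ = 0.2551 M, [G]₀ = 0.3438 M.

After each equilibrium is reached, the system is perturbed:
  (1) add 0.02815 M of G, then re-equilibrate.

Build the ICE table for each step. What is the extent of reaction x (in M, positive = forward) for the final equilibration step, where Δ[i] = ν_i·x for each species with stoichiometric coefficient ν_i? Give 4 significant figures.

x = -0.01293 M

Q₀ = 7.12 vs Keq = 0.002073 ⇒ Q>K, reverse
Step 1:
                  C         G
  Initial    0.2551    0.3438
  Change     0.4732   -0.3155
  Equil      0.7283    0.0283
  solve Keq expr → x = -0.1577; check Q = 0.002073
Then add 0.02815 M of G.
Step 2:
                  C         G
  Initial    0.7283   0.05645
  Change    0.03879  -0.02586
  Equil      0.7671   0.03059
  solve Keq expr → x = -0.01293; check Q = 0.002073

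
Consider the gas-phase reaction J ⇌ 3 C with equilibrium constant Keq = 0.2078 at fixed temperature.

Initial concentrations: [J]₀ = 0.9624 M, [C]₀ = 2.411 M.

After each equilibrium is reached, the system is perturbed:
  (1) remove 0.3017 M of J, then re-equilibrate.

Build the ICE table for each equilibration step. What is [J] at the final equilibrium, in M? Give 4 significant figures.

Q₀ = 14.56 vs Keq = 0.2078 ⇒ Q>K, reverse
Step 1:
                    J           C
  init         0.9624       2.411
  Δ            0.5758      -1.727
  eq            1.538      0.6837
  solve Keq expr → x = -0.5758; check Q = 0.2078
Then remove 0.3017 M of J.
Step 2:
                    J           C
  init          1.236      0.6837
  Δ           0.01514    -0.04541
  eq            1.252      0.6383
  solve Keq expr → x = -0.01514; check Q = 0.2078

[J]_eq = 1.252 M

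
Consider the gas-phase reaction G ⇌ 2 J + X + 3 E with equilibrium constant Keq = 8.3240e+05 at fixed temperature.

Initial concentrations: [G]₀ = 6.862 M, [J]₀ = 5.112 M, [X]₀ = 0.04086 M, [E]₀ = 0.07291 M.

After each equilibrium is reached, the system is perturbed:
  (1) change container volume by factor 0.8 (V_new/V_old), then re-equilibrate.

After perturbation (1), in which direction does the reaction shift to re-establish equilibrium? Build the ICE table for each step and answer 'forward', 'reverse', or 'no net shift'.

Q₀ = 6.0310e-05 vs Keq = 8.3240e+05 ⇒ Q<K, forward
Step 1:
                    G           J           X           E
  I             6.862       5.112     0.04086     0.07291
  C            -4.412       8.824       4.412       13.24
  E              2.45       13.94       4.453       13.31
  solve Keq expr → x = 4.412; check Q = 8.3240e+05
Then change container volume by factor 0.8 (V_new/V_old).
Step 2:
                    G           J           X           E
  I             3.062       17.42       5.566       16.64
  C            0.8504      -1.701     -0.8504      -2.551
  E             3.913       15.72       4.716       14.09
  solve Keq expr → x = -0.8504; check Q = 8.3240e+05

Direction: reverse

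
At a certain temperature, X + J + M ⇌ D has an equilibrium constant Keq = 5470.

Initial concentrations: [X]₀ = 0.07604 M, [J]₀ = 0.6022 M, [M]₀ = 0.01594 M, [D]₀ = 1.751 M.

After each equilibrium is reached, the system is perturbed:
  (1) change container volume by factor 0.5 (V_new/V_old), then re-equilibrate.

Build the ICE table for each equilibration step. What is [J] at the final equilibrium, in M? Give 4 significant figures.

Q₀ = 2399 vs Keq = 5470 ⇒ Q<K, forward
Step 1:
                  X         J         M         D
  init      0.07604    0.6022   0.01594     1.751
  Δ       -0.007988 -0.007988 -0.007988  0.007988
  eq        0.06805    0.5942  0.007952     1.759
  solve Keq expr → x = 0.007988; check Q = 5470
Then change container volume by factor 0.5 (V_new/V_old).
Step 2:
                  X         J         M         D
  init       0.1361     1.188    0.0159     3.518
  Δ         -0.0115   -0.0115   -0.0115    0.0115
  eq         0.1246     1.177    0.0044     3.529
  solve Keq expr → x = 0.0115; check Q = 5470

[J]_eq = 1.177 M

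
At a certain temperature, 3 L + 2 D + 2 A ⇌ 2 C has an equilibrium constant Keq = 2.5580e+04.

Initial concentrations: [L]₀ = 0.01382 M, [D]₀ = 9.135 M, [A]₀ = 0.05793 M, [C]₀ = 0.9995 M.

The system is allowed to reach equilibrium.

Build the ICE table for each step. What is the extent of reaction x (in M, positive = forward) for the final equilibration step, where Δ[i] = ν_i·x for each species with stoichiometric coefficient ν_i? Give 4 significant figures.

Q₀ = 1.3515e+06 vs Keq = 2.5580e+04 ⇒ Q>K, reverse
Step 1:
                   L          D          A          C
  I          0.01382      9.135    0.05793     0.9995
  C           0.0285      0.019      0.019     -0.019
  E          0.04232      9.154    0.07693     0.9805
  solve Keq expr → x = -0.0095; check Q = 2.5580e+04

x = -0.0095 M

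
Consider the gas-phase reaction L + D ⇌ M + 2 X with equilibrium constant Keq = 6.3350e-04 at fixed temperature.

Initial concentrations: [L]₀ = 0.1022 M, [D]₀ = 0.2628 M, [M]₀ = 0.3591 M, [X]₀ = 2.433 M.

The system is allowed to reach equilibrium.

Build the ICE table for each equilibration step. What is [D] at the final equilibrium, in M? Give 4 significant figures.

[D]_eq = 0.6218 M

Q₀ = 79.14 vs Keq = 6.3350e-04 ⇒ Q>K, reverse
Step 1:
                  L         D         M         X
  I          0.1022    0.2628    0.3591     2.433
  C           0.359     0.359    -0.359   -0.7181
  E          0.4612    0.6218 6.1782e-05     1.715
  solve Keq expr → x = -0.359; check Q = 6.3350e-04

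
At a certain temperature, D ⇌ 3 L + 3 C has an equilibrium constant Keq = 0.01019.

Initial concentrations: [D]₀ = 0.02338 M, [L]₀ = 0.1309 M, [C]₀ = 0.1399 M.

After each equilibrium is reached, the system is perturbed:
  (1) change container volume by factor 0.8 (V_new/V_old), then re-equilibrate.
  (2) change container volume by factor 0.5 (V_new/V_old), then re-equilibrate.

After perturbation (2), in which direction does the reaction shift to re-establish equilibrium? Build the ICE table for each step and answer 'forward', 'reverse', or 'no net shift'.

Q₀ = 2.6268e-04 vs Keq = 0.01019 ⇒ Q<K, forward
Step 1:
                    D           L           C
  init        0.02338      0.1309      0.1399
  Δ           -0.0186     0.05579     0.05579
  eq         0.004785      0.1867      0.1957
  solve Keq expr → x = 0.0186; check Q = 0.01019
Then change container volume by factor 0.8 (V_new/V_old).
Step 2:
                    D           L           C
  init       0.005981      0.2334      0.2446
  Δ          0.005704    -0.01711    -0.01711
  eq          0.01168      0.2162      0.2275
  solve Keq expr → x = -0.005704; check Q = 0.01019
Then change container volume by factor 0.5 (V_new/V_old).
Step 3:
                    D           L           C
  init        0.02337      0.4325       0.455
  Δ           0.04791     -0.1437     -0.1437
  eq          0.07128      0.2888      0.3113
  solve Keq expr → x = -0.04791; check Q = 0.01019

Direction: reverse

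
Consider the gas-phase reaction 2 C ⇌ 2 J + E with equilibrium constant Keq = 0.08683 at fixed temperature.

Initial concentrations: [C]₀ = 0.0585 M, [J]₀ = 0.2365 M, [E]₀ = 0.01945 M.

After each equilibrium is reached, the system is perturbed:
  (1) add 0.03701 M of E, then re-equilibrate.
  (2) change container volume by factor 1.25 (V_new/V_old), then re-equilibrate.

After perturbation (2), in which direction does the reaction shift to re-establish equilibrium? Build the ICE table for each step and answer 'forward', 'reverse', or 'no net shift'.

Direction: forward

Q₀ = 0.3179 vs Keq = 0.08683 ⇒ Q>K, reverse
Step 1:
                   C          J          E
  I           0.0585     0.2365    0.01945
  C          0.01778   -0.01778  -0.008889
  E          0.07628     0.2187    0.01056
  solve Keq expr → x = -0.008889; check Q = 0.08683
Then add 0.03701 M of E.
Step 2:
                   C          J          E
  I          0.07628     0.2187    0.04757
  C          0.03373   -0.03373   -0.01686
  E             0.11      0.185    0.03071
  solve Keq expr → x = -0.01686; check Q = 0.08683
Then change container volume by factor 1.25 (V_new/V_old).
Step 3:
                   C          J          E
  I          0.08801      0.148    0.02456
  C        -0.003973   0.003973   0.001987
  E          0.08403      0.152    0.02655
  solve Keq expr → x = 0.001987; check Q = 0.08683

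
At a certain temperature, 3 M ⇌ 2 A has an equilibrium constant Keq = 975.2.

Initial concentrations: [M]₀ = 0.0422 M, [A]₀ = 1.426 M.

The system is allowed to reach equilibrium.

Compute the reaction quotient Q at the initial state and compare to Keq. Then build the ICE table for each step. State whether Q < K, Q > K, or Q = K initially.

Q₀ = 2.7058e+04 vs Keq = 975.2 ⇒ Q>K, reverse
Step 1:
                   M          A
  I           0.0422      1.426
  C          0.08226   -0.05484
  E           0.1245      1.371
  solve Keq expr → x = -0.02742; check Q = 975.2

Q₀ = 2.7058e+04; Q > K (proceeds reverse)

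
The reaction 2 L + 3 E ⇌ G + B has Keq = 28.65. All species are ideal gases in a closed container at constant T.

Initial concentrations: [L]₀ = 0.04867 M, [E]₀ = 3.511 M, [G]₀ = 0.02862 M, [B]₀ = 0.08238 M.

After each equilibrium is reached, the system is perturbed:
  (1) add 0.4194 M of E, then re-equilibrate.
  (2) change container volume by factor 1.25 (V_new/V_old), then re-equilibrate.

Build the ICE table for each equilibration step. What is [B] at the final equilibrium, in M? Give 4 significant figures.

[B]_eq = 0.08436 M

Q₀ = 0.023 vs Keq = 28.65 ⇒ Q<K, forward
Step 1:
                  L         E         G         B
  I         0.04867     3.511   0.02862   0.08238
  C         -0.0465  -0.06976   0.02325   0.02325
  E        0.002166     3.441   0.05187    0.1056
  solve Keq expr → x = 0.02325; check Q = 28.65
Then add 0.4194 M of E.
Step 2:
                  L         E         G         B
  I        0.002166     3.861   0.05187    0.1056
  C       -3.3845e-04 -5.0767e-04 1.6922e-04 1.6922e-04
  E        0.001828      3.86   0.05204    0.1058
  solve Keq expr → x = 1.6922e-04; check Q = 28.65
Then change container volume by factor 1.25 (V_new/V_old).
Step 3:
                  L         E         G         B
  I        0.001462     3.088   0.04163   0.08464
  C       5.7005e-04 8.5507e-04 -2.8502e-04 -2.8502e-04
  E        0.002032     3.089   0.04135   0.08436
  solve Keq expr → x = -2.8502e-04; check Q = 28.65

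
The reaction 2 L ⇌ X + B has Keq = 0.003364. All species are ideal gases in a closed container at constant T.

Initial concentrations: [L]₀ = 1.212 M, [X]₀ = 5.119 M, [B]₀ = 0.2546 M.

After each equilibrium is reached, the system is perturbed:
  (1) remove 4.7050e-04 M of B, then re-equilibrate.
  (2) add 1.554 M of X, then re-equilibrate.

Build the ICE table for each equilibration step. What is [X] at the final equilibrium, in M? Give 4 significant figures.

Q₀ = 0.8872 vs Keq = 0.003364 ⇒ Q>K, reverse
Step 1:
                  L         X         B
  init        1.212     5.119    0.2546
  Δ          0.5051   -0.2526   -0.2526
  eq          1.717     4.866  0.002038
  solve Keq expr → x = -0.2526; check Q = 0.003364
Then remove 4.7050e-04 M of B.
Step 2:
                  L         X         B
  init        1.717     4.866  0.001568
  Δ       -9.3616e-04 4.6808e-04 4.6808e-04
  eq          1.716     4.867  0.002036
  solve Keq expr → x = 4.6808e-04; check Q = 0.003364
Then add 1.554 M of X.
Step 3:
                  L         X         B
  init        1.716     6.421  0.002036
  Δ       9.8164e-04 -4.9082e-04 -4.9082e-04
  eq          1.717      6.42  0.001545
  solve Keq expr → x = -4.9082e-04; check Q = 0.003364

[X]_eq = 6.42 M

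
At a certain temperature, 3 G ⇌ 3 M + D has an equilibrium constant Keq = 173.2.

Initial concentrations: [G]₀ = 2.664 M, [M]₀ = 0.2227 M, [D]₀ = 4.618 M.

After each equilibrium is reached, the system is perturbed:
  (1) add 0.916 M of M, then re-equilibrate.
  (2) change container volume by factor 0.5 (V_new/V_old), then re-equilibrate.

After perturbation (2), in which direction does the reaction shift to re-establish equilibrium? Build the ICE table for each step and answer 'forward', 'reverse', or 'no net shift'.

Q₀ = 0.002698 vs Keq = 173.2 ⇒ Q<K, forward
Step 1:
                   G          M          D
  I            2.664     0.2227      4.618
  C           -1.977      1.977      0.659
  E            0.687        2.2      5.277
  solve Keq expr → x = 0.659; check Q = 173.2
Then add 0.916 M of M.
Step 2:
                   G          M          D
  I            0.687      3.116      5.277
  C           0.2149    -0.2149   -0.07162
  E           0.9019      2.901      5.205
  solve Keq expr → x = -0.07162; check Q = 173.2
Then change container volume by factor 0.5 (V_new/V_old).
Step 3:
                   G          M          D
  I            1.804      5.802      10.41
  C           0.3314    -0.3314    -0.1105
  E            2.135       5.47       10.3
  solve Keq expr → x = -0.1105; check Q = 173.2

Direction: reverse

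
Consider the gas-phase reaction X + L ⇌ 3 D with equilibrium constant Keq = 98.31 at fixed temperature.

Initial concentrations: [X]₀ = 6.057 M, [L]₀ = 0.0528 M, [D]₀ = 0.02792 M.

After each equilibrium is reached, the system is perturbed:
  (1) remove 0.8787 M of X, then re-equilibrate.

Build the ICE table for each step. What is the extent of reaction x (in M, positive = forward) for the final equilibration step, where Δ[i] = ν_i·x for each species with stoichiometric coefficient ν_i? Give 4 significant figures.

Q₀ = 6.8054e-05 vs Keq = 98.31 ⇒ Q<K, forward
Step 1:
                   X          L          D
  init         6.057     0.0528    0.02792
  Δ         -0.05279   -0.05279     0.1584
  eq           6.004 1.0952e-05     0.1863
  solve Keq expr → x = 0.05279; check Q = 98.31
Then remove 0.8787 M of X.
Step 2:
                   X          L          D
  init         5.126 1.0952e-05     0.1863
  Δ       1.8764e-06 1.8764e-06 -5.6292e-06
  eq           5.126 1.2828e-05     0.1863
  solve Keq expr → x = -1.8764e-06; check Q = 98.31

x = -1.8764e-06 M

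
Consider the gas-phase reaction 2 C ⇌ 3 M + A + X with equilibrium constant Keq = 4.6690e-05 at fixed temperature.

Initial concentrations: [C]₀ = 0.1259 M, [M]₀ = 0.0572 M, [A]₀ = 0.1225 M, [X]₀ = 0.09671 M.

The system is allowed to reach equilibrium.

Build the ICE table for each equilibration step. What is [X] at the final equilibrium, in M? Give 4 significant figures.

Q₀ = 1.3988e-04 vs Keq = 4.6690e-05 ⇒ Q>K, reverse
Step 1:
                   C          M          A          X
  I           0.1259     0.0572     0.1225    0.09671
  C         0.009518   -0.01428  -0.004759  -0.004759
  E           0.1354    0.04292     0.1177    0.09195
  solve Keq expr → x = -0.004759; check Q = 4.6690e-05

[X]_eq = 0.09195 M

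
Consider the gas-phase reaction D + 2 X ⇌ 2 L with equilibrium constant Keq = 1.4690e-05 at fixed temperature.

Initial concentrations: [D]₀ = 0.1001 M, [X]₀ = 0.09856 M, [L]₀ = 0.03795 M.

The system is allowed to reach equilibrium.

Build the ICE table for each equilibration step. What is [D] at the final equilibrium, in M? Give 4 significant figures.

[D]_eq = 0.119 M

Q₀ = 1.481 vs Keq = 1.4690e-05 ⇒ Q>K, reverse
Step 1:
                   D          X          L
  I           0.1001    0.09856    0.03795
  C          0.01888    0.03777   -0.03777
  E            0.119     0.1363 1.8024e-04
  solve Keq expr → x = -0.01888; check Q = 1.4690e-05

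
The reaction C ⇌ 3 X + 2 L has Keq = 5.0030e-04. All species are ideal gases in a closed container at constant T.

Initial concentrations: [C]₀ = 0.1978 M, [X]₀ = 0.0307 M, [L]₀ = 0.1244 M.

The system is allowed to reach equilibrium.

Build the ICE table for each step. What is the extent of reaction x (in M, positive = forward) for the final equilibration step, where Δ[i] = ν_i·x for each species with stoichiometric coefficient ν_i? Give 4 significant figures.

Q₀ = 2.2638e-06 vs Keq = 5.0030e-04 ⇒ Q<K, forward
Step 1:
                   C          X          L
  init        0.1978     0.0307     0.1244
  Δ         -0.03343     0.1003    0.06686
  eq          0.1644      0.131     0.1913
  solve Keq expr → x = 0.03343; check Q = 5.0030e-04

x = 0.03343 M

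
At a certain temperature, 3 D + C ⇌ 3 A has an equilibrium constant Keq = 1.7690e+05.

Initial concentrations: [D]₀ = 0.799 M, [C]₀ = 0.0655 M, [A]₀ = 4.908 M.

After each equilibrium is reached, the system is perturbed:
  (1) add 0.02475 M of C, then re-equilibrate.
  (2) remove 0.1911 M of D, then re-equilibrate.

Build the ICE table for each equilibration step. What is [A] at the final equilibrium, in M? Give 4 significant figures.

[A]_eq = 5.137 M

Q₀ = 3539 vs Keq = 1.7690e+05 ⇒ Q<K, forward
Step 1:
                  D         C         A
  init        0.799    0.0655     4.908
  Δ         -0.1867  -0.06224    0.1867
  eq         0.6123  0.003257     5.095
  solve Keq expr → x = 0.06224; check Q = 1.7690e+05
Then add 0.02475 M of C.
Step 2:
                  D         C         A
  init       0.6123   0.02801     5.095
  Δ        -0.06942  -0.02314   0.06942
  eq         0.5428  0.004867     5.164
  solve Keq expr → x = 0.02314; check Q = 1.7690e+05
Then remove 0.1911 M of D.
Step 3:
                  D         C         A
  init       0.3517  0.004867     5.164
  Δ         0.02753  0.009176  -0.02753
  eq         0.3793   0.01404     5.137
  solve Keq expr → x = -0.009176; check Q = 1.7690e+05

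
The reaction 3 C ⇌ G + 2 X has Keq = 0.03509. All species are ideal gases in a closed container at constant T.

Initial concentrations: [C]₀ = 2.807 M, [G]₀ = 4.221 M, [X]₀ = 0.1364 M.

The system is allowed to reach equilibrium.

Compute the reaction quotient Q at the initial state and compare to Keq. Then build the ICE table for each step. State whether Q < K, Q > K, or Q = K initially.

Q₀ = 0.003551 vs Keq = 0.03509 ⇒ Q<K, forward
Step 1:
                  C         G         X
  init        2.807     4.221    0.1364
  Δ         -0.3238    0.1079    0.2159
  eq          2.483     4.329    0.3523
  solve Keq expr → x = 0.1079; check Q = 0.03509

Q₀ = 0.003551; Q < K (proceeds forward)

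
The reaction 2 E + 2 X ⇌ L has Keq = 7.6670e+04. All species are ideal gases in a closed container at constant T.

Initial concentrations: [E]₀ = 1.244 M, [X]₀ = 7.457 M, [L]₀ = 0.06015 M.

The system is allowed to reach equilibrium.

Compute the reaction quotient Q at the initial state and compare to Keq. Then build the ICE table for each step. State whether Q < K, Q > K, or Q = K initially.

Q₀ = 6.9898e-04; Q < K (proceeds forward)

Q₀ = 6.9898e-04 vs Keq = 7.6670e+04 ⇒ Q<K, forward
Step 1:
                  E         X         L
  I           1.244     7.457   0.06015
  C          -1.244    -1.244    0.6218
  E       4.7997e-04     6.213    0.6819
  solve Keq expr → x = 0.6218; check Q = 7.6670e+04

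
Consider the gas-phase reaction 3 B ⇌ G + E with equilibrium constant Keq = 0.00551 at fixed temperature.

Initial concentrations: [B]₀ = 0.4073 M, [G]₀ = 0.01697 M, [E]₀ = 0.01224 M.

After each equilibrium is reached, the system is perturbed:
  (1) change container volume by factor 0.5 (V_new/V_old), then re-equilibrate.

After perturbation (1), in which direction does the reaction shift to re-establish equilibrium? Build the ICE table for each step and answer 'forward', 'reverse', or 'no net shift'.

Q₀ = 0.003074 vs Keq = 0.00551 ⇒ Q<K, forward
Step 1:
                  B         G         E
  I          0.4073   0.01697   0.01224
  C        -0.01199  0.003996  0.003996
  E          0.3953   0.02097   0.01624
  solve Keq expr → x = 0.003996; check Q = 0.00551
Then change container volume by factor 0.5 (V_new/V_old).
Step 2:
                  B         G         E
  I          0.7906   0.04193   0.03247
  C        -0.03527   0.01176   0.01176
  E          0.7554   0.05369   0.04423
  solve Keq expr → x = 0.01176; check Q = 0.00551

Direction: forward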